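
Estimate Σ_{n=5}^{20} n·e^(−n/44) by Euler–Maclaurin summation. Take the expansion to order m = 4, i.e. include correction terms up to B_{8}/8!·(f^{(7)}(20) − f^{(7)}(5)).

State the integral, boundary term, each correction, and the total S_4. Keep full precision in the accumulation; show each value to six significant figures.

S_4 ≈ 145.532

Integral: ∫_5^20 x·e^(−x/44) dx = 136.990.
Endpoint term: (f(5) + f(20))/2 = (4.46291 + 12.6947)/2 = 8.57882.
So far: 145.569.
Order-1 term: 1/12 · (0.346220 − 0.791153) = -0.0370777.
After k=1: 145.532.
Order-2 term: −1/720 · (0.000834552 − 0.00133074) = 6.89154e-07.
After k=2: 145.532.
Order-3 term: 1/30240 · (7.69768e-07 − 1.16365e-06) = -1.30253e-11.
After k=3: 145.532.
Order-4 term: −1/1209600 · (5.72555e-10 − 8.47076e-10) = 2.26952e-16.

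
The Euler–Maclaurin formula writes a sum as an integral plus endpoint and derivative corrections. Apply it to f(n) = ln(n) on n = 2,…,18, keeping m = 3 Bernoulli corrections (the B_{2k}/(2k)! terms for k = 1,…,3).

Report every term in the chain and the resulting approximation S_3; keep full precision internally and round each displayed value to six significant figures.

S_3 ≈ 36.3954

∫_2^18 ln(x) dx evaluates to 34.6404.
Boundary: ½(f(2) + f(18)) = ½(0.693147 + 2.89037) = 1.79176.
Running total after boundary: 36.4322.
Correction k=1: B_{2}/2! · (f^{(1)}(18) − f^{(1)}(2)) = 1/12 · (0.0555556 − 0.500000) = -0.0370370.
Partial sum through k=1: 36.3951.
Correction k=2: B_{4}/4! · (f^{(3)}(18) − f^{(3)}(2)) = −1/720 · (0.000342936 − 0.250000) = 0.000346746.
Partial sum through k=2: 36.3955.
Correction k=3: B_{6}/6! · (f^{(5)}(18) − f^{(5)}(2)) = 1/30240 · (1.27013e-05 − 0.750000) = -2.48012e-05.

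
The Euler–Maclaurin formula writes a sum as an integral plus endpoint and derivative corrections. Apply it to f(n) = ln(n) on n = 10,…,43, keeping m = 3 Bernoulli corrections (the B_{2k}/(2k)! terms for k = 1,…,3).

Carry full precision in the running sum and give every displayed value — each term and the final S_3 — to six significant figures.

Integral: ∫_10^43 ln(x) dx = 105.706.
Boundary: ½(f(10) + f(43)) = ½(2.30259 + 3.76120) = 3.03189.
Integral + boundary = 108.738.
k=1: B_{2}/(2)! × [f^{(1)}(43) − f^{(1)}(10)] = 1/12 × (0.0232558 − 0.100000) = -0.00639535.
After k=1: 108.731.
k=2: B_{4}/(4)! × [f^{(3)}(43) − f^{(3)}(10)] = −1/720 × (2.51550e-05 − 0.00200000) = 2.74284e-06.
After k=2: 108.731.
k=3: B_{6}/(6)! × [f^{(5)}(43) − f^{(5)}(10)] = 1/30240 × (1.63256e-07 − 0.000240000) = -7.93111e-09.

S_3 ≈ 108.731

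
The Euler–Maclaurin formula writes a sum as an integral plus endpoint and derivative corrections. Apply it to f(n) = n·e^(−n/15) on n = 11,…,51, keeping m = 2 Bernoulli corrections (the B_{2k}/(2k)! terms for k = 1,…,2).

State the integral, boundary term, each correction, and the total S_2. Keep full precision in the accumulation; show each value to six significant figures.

S_2 ≈ 157.755

The integral term ∫_11^51 x·e^(−x/15) dx = 154.280.
Endpoint term: (f(11) + f(51))/2 = (5.28336 + 1.70204)/2 = 3.49270.
So far: 157.772.
Order-1 term: 1/12 · (-0.0800958 − 0.128081) = -0.0173481.
After k=1: 157.755.
Order-2 term: −1/720 · (-5.93303e-05 − 0.00483863) = 6.80272e-06.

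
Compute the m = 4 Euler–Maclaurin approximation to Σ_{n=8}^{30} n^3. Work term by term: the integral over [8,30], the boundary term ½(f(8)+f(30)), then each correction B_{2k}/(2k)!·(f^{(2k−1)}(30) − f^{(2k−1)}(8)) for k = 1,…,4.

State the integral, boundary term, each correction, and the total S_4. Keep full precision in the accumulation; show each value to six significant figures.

S_4 ≈ 215441

Integral: ∫_8^30 x^3 dx = 201476.
Boundary: ½(f(8) + f(30)) = ½(512.000 + 27000.0) = 13756.0.
Integral + boundary = 215232.
Correction k=1: B_{2}/2! · (f^{(1)}(30) − f^{(1)}(8)) = 1/12 · (2700.00 − 192.000) = 209.000.
Running total after k=1: 215441.
Correction k=2: B_{4}/4! · (f^{(3)}(30) − f^{(3)}(8)) = −1/720 · (6.00000 − 6.00000) = 0.00000.
Running total after k=2: 215441.
Correction k=3: B_{6}/6! · (f^{(5)}(30) − f^{(5)}(8)) = 1/30240 · (0.00000 − 0.00000) = 0.00000.
Running total after k=3: 215441.
Correction k=4: B_{8}/8! · (f^{(7)}(30) − f^{(7)}(8)) = −1/1209600 · (0.00000 − 0.00000) = 0.00000.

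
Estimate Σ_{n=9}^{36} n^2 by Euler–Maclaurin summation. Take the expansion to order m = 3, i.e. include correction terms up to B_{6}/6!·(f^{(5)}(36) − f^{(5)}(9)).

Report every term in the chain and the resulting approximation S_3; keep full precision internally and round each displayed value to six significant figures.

∫_9^36 x^2 dx evaluates to 15309.0.
Boundary: ½(f(9) + f(36)) = ½(81.0000 + 1296.00) = 688.500.
Running total after boundary: 15997.5.
Order-1 term: 1/12 · (72.0000 − 18.0000) = 4.50000.
After k=1: 16002.0.
Order-2 term: −1/720 · (0.00000 − 0.00000) = 0.00000.
After k=2: 16002.0.
Order-3 term: 1/30240 · (0.00000 − 0.00000) = 0.00000.

S_3 ≈ 16002.0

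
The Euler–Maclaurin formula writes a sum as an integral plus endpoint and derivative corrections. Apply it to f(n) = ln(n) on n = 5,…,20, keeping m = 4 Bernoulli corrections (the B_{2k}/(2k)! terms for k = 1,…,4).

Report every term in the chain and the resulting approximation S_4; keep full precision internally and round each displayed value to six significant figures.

S_4 ≈ 39.1576

The integral term ∫_5^20 ln(x) dx = 36.8675.
Boundary: ½(f(5) + f(20)) = ½(1.60944 + 2.99573) = 2.30259.
Running total after boundary: 39.1700.
k=1: B_{2}/(2)! × [f^{(1)}(20) − f^{(1)}(5)] = 1/12 × (0.0500000 − 0.200000) = -0.0125000.
After k=1: 39.1575.
k=2: B_{4}/(4)! × [f^{(3)}(20) − f^{(3)}(5)] = −1/720 × (0.000250000 − 0.0160000) = 2.18750e-05.
After k=2: 39.1576.
k=3: B_{6}/(6)! × [f^{(5)}(20) − f^{(5)}(5)] = 1/30240 × (7.50000e-06 − 0.00768000) = -2.53720e-07.
After k=3: 39.1576.
k=4: B_{8}/(8)! × [f^{(7)}(20) − f^{(7)}(5)] = −1/1209600 × (5.62500e-07 − 0.00921600) = 7.61858e-09.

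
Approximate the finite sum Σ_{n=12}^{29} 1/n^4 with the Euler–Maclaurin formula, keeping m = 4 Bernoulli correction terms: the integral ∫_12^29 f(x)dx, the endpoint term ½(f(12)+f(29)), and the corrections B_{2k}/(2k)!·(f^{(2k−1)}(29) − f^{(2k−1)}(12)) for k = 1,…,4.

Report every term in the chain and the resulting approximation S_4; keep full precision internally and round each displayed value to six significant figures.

Integral: ∫_12^29 1/x^4 dx = 0.000179234.
½[f(12) + f(29)] = ½[4.82253e-05 + 1.41387e-06] = 2.48196e-05.
Running total after boundary: 0.000204053.
Order-1 term: 1/12 · (-1.95016e-07 − (-1.60751e-05)) = 1.32334e-06.
After k=1: 0.000205377.
Order-2 term: −1/720 · (-6.95657e-09 − (-3.34898e-06)) = -4.64170e-09.
After k=2: 0.000205372.
Order-3 term: 1/30240 · (-4.63220e-10 − (-1.30238e-06)) = 4.30528e-11.
After k=3: 0.000205372.
Order-4 term: −1/1209600 · (-4.95717e-11 − (-8.13988e-07)) = -6.72899e-13.

S_4 ≈ 0.000205372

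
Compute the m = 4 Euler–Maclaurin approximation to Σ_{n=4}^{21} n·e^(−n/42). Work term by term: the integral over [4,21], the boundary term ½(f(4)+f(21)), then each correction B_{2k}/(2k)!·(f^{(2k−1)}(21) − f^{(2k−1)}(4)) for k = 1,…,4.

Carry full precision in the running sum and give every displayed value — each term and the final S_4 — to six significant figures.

S_4 ≈ 159.754

Integral: ∫_4^21 x·e^(−x/42) dx = 151.610.
Endpoint term: (f(4) + f(21))/2 = (3.63663 + 12.7371)/2 = 8.18688.
Integral + boundary = 159.797.
Correction k=1: B_{2}/2! · (f^{(1)}(21) − f^{(1)}(4)) = 1/12 · (0.303265 − 0.822570) = -0.0432754.
After k=1: 159.754.
Correction k=2: B_{4}/4! · (f^{(3)}(21) − f^{(3)}(4)) = −1/720 · (0.000859596 − 0.00149710) = 8.85422e-07.
After k=2: 159.754.
Correction k=3: B_{6}/6! · (f^{(5)}(21) − f^{(5)}(4)) = 1/30240 · (8.77138e-07 − 1.43304e-06) = -1.83831e-11.
After k=3: 159.754.
Correction k=4: B_{8}/8! · (f^{(7)}(21) − f^{(7)}(4)) = −1/1209600 · (7.18241e-10 − 1.14365e-09) = 3.51690e-16.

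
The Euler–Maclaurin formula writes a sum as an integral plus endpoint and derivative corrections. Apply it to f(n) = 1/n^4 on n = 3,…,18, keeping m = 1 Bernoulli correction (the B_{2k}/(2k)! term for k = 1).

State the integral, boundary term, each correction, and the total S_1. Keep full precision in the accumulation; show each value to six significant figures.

The integral term ∫_3^18 1/x^4 dx = 0.0122885.
Endpoint term: (f(3) + f(18))/2 = (0.0123457 + 9.52599e-06)/2 = 0.00617760.
So far: 0.0184661.
Order-1 term: 1/12 · (-2.11689e-06 − (-0.0164609)) = 0.00137157.

S_1 ≈ 0.0198377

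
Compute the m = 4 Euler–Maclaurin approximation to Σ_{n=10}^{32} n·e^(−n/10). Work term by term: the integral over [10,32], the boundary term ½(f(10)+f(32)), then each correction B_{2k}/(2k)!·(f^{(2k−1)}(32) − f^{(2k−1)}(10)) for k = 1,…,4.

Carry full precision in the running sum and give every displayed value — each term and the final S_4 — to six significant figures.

S_4 ≈ 58.9399

Integral: ∫_10^32 x·e^(−x/10) dx = 56.4558.
Boundary: ½(f(10) + f(32)) = ½(3.67879 + 1.30439) = 2.49159.
Integral + boundary = 58.9474.
k=1: B_{2}/(2)! × [f^{(1)}(32) − f^{(1)}(10)] = 1/12 × (-0.0896768 − 0.00000) = -0.00747307.
After k=1: 58.9399.
k=2: B_{4}/(4)! × [f^{(3)}(32) − f^{(3)}(10)] = −1/720 × (-8.15244e-05 − 0.00735759) = 1.03321e-05.
After k=2: 58.9399.
k=3: B_{6}/(6)! × [f^{(5)}(32) − f^{(5)}(10)] = 1/30240 × (7.33720e-06 − 0.000147152) = -4.62350e-09.
After k=3: 58.9399.
k=4: B_{8}/(8)! × [f^{(7)}(32) − f^{(7)}(10)] = −1/1209600 × (1.54896e-07 − 2.20728e-06) = 1.69674e-12.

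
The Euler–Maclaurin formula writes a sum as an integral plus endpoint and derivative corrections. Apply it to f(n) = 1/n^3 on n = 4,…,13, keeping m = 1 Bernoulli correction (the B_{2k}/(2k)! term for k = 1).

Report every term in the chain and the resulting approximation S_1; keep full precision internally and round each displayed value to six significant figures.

Integral: ∫_4^13 1/x^3 dx = 0.0282914.
½[f(4) + f(13)] = ½[0.0156250 + 0.000455166] = 0.00804008.
So far: 0.0363315.
k=1: B_{2}/(2)! × [f^{(1)}(13) − f^{(1)}(4)] = 1/12 × (-0.000105038 − (-0.0117188)) = 0.000967809.

S_1 ≈ 0.0372993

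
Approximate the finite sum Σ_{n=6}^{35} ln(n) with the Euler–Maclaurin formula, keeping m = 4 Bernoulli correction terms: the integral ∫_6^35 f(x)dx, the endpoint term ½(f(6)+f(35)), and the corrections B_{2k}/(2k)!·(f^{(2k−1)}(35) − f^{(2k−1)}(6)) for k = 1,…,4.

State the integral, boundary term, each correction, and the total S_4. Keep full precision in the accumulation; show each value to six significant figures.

The integral term ∫_6^35 ln(x) dx = 84.6866.
½[f(6) + f(35)] = ½[1.79176 + 3.55535] = 2.67355.
So far: 87.3602.
Order-1 term: 1/12 · (0.0285714 − 0.166667) = -0.0115079.
Partial sum through k=1: 87.3487.
Order-2 term: −1/720 · (4.66472e-05 − 0.00925926) = 1.27953e-05.
Partial sum through k=2: 87.3487.
Order-3 term: 1/30240 · (4.56952e-07 − 0.00308642) = -1.02049e-07.
Partial sum through k=3: 87.3487.
Order-4 term: −1/1209600 · (1.11907e-08 − 0.00257202) = 2.12633e-09.

S_4 ≈ 87.3487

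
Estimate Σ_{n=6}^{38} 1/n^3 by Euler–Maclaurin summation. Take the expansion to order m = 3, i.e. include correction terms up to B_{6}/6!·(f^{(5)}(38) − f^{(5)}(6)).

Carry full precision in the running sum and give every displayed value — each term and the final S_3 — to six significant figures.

S_3 ≈ 0.0160576

The integral term ∫_6^38 1/x^3 dx = 0.0135426.
Boundary: ½(f(6) + f(38)) = ½(0.00462963 + 1.82242e-05) = 0.00232393.
Running total after boundary: 0.0158666.
Order-1 term: 1/12 · (-1.43876e-06 − (-0.00231481)) = 0.000192781.
After k=1: 0.0160593.
Order-2 term: −1/720 · (-1.99274e-08 − (-0.00128601)) = -1.78609e-06.
After k=2: 0.0160576.
Order-3 term: 1/30240 · (-5.79605e-10 − (-0.00150034)) = 4.96145e-08.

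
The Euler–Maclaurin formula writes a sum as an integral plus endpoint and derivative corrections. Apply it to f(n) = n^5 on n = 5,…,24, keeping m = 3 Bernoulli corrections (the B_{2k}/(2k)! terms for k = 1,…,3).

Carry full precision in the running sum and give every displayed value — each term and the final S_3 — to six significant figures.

The integral term ∫_5^24 x^5 dx = 3.18479e+07.
½[f(5) + f(24)] = ½[3125.00 + 7.96262e+06] = 3.98287e+06.
Running total after boundary: 3.58308e+07.
k=1: B_{2}/(2)! × [f^{(1)}(24) − f^{(1)}(5)] = 1/12 × (1.65888e+06 − 3125.00) = 137980.
Running total after k=1: 3.59687e+07.
k=2: B_{4}/(4)! × [f^{(3)}(24) − f^{(3)}(5)] = −1/720 × (34560.0 − 1500.00) = -45.9167.
Running total after k=2: 3.59687e+07.
k=3: B_{6}/(6)! × [f^{(5)}(24) − f^{(5)}(5)] = 1/30240 × (120.000 − 120.000) = 0.00000.

S_3 ≈ 3.59687e+07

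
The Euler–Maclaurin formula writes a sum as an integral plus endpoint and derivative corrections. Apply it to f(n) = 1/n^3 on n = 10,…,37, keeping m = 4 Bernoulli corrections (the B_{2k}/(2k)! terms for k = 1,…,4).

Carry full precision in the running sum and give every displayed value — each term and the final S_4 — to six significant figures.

∫_10^37 1/x^3 dx evaluates to 0.00463477.
Boundary: ½(f(10) + f(37)) = ½(0.00100000 + 1.97422e-05) = 0.000509871.
Integral + boundary = 0.00514464.
Order-1 term: 1/12 · (-1.60072e-06 − (-0.000300000)) = 2.48666e-05.
After k=1: 0.00516951.
Order-2 term: −1/720 · (-2.33852e-08 − (-6.00000e-05)) = -8.33009e-08.
After k=2: 0.00516942.
Order-3 term: 1/30240 · (-7.17442e-10 − (-2.52000e-05)) = 8.33310e-10.
After k=3: 0.00516943.
Order-4 term: −1/1209600 · (-3.77325e-11 − (-1.81440e-05)) = -1.50000e-11.

S_4 ≈ 0.00516943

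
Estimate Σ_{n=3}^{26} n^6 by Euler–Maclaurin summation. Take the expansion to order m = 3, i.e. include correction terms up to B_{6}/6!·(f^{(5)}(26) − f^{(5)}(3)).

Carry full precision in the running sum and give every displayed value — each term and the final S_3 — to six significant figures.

Integral: ∫_3^26 x^6 dx = 1.14740e+09.
Boundary: ½(f(3) + f(26)) = ½(729.000 + 3.08916e+08) = 1.54458e+08.
So far: 1.30186e+09.
k=1: B_{2}/(2)! × [f^{(1)}(26) − f^{(1)}(3)] = 1/12 × (7.12883e+07 − 1458.00) = 5.94057e+06.
Running total after k=1: 1.30780e+09.
k=2: B_{4}/(4)! × [f^{(3)}(26) − f^{(3)}(3)] = −1/720 × (2.10912e+06 − 3240.00) = -2924.83.
Running total after k=2: 1.30780e+09.
k=3: B_{6}/(6)! × [f^{(5)}(26) − f^{(5)}(3)] = 1/30240 × (18720.0 − 2160.00) = 0.547619.

S_3 ≈ 1.30780e+09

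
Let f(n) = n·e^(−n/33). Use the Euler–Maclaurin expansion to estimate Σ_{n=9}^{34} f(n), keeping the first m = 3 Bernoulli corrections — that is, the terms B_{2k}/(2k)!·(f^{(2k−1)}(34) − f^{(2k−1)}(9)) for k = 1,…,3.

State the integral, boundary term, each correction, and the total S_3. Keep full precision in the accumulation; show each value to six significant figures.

Integral: ∫_9^34 x·e^(−x/33) dx = 266.059.
Endpoint term: (f(9) + f(34))/2 = (6.85170 + 12.1346)/2 = 9.49313.
Running total after boundary: 275.552.
k=1: B_{2}/(2)! × [f^{(1)}(34) − f^{(1)}(9)] = 1/12 × (-0.0108151 − 0.553673) = -0.0470407.
Partial sum through k=1: 275.505.
k=2: B_{4}/(4)! × [f^{(3)}(34) − f^{(3)}(9)] = −1/720 × (0.000645530 − 0.00190659) = 1.75147e-06.
Partial sum through k=2: 275.505.
k=3: B_{6}/(6)! × [f^{(5)}(34) − f^{(5)}(9)] = 1/30240 × (1.19467e-06 − 3.03467e-06) = -6.08466e-11.

S_3 ≈ 275.505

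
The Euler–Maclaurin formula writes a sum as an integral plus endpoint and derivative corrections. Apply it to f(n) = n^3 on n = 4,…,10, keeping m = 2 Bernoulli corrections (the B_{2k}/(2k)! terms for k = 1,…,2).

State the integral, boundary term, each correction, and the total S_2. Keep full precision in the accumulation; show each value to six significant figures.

Integral: ∫_4^10 x^3 dx = 2436.00.
Endpoint term: (f(4) + f(10))/2 = (64.0000 + 1000.00)/2 = 532.000.
Integral + boundary = 2968.00.
Order-1 term: 1/12 · (300.000 − 48.0000) = 21.0000.
Partial sum through k=1: 2989.00.
Order-2 term: −1/720 · (6.00000 − 6.00000) = 0.00000.

S_2 ≈ 2989.00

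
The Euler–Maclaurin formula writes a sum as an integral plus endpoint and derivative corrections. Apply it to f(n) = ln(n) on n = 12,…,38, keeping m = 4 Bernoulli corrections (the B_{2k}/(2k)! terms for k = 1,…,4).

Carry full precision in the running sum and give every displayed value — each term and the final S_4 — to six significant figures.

The integral term ∫_12^38 ln(x) dx = 82.4094.
Boundary: ½(f(12) + f(38)) = ½(2.48491 + 3.63759) = 3.06125.
Running total after boundary: 85.4706.
k=1: B_{2}/(2)! × [f^{(1)}(38) − f^{(1)}(12)] = 1/12 × (0.0263158 − 0.0833333) = -0.00475146.
After k=1: 85.4659.
k=2: B_{4}/(4)! × [f^{(3)}(38) − f^{(3)}(12)] = −1/720 × (3.64485e-05 − 0.00115741) = 1.55689e-06.
After k=2: 85.4659.
k=3: B_{6}/(6)! × [f^{(5)}(38) − f^{(5)}(12)] = 1/30240 × (3.02896e-07 − 9.64506e-05) = -3.17949e-09.
After k=3: 85.4659.
k=4: B_{8}/(8)! × [f^{(7)}(38) − f^{(7)}(12)] = −1/1209600 × (6.29285e-09 − 2.00939e-05) = 1.66068e-11.

S_4 ≈ 85.4659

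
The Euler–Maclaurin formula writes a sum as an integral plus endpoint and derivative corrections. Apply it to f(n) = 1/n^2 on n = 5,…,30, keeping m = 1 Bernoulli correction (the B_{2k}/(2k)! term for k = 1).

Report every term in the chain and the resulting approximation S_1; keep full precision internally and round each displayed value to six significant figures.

S_1 ≈ 0.188549

Integral: ∫_5^30 1/x^2 dx = 0.166667.
½[f(5) + f(30)] = ½[0.0400000 + 0.00111111] = 0.0205556.
Integral + boundary = 0.187222.
Correction k=1: B_{2}/2! · (f^{(1)}(30) − f^{(1)}(5)) = 1/12 · (-7.40741e-05 − (-0.0160000)) = 0.00132716.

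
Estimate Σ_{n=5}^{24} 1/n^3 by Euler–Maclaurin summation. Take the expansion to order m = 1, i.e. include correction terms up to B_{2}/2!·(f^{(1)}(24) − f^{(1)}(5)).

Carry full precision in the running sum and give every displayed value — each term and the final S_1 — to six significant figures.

S_1 ≈ 0.0235674

The integral term ∫_5^24 1/x^3 dx = 0.0191319.
Boundary: ½(f(5) + f(24)) = ½(0.00800000 + 7.23380e-05) = 0.00403617.
Integral + boundary = 0.0231681.
k=1: B_{2}/(2)! × [f^{(1)}(24) − f^{(1)}(5)] = 1/12 × (-9.04225e-06 − (-0.00480000)) = 0.000399246.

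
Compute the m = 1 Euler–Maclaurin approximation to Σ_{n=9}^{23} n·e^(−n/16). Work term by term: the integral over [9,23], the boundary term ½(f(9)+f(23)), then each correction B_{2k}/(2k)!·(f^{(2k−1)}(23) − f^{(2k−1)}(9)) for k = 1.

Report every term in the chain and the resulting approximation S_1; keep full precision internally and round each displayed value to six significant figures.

S_1 ≈ 84.9662

The integral term ∫_9^23 x·e^(−x/16) dx = 79.7001.
Boundary: ½(f(9) + f(23)) = ½(5.12805 + 5.46298) = 5.29551.
So far: 84.9957.
Correction k=1: B_{2}/2! · (f^{(1)}(23) − f^{(1)}(9)) = 1/12 · (-0.103915 − 0.249280) = -0.0294329.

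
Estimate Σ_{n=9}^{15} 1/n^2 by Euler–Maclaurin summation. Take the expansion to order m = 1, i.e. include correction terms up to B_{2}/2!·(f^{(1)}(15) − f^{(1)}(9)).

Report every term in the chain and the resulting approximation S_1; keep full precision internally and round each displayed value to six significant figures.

Integral: ∫_9^15 1/x^2 dx = 0.0444444.
½[f(9) + f(15)] = ½[0.0123457 + 0.00444444] = 0.00839506.
So far: 0.0528395.
Order-1 term: 1/12 · (-0.000592593 − (-0.00274348)) = 0.000179241.

S_1 ≈ 0.0530187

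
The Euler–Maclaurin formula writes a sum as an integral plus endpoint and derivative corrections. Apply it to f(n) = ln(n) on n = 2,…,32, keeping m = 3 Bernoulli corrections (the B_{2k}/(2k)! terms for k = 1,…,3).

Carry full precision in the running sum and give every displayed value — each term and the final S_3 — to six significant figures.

Integral: ∫_2^32 ln(x) dx = 79.5173.
½[f(2) + f(32)] = ½[0.693147 + 3.46574] = 2.07944.
So far: 81.5967.
k=1: B_{2}/(2)! × [f^{(1)}(32) − f^{(1)}(2)] = 1/12 × (0.0312500 − 0.500000) = -0.0390625.
Partial sum through k=1: 81.5576.
k=2: B_{4}/(4)! × [f^{(3)}(32) − f^{(3)}(2)] = −1/720 × (6.10352e-05 − 0.250000) = 0.000347137.
Partial sum through k=2: 81.5580.
k=3: B_{6}/(6)! × [f^{(5)}(32) − f^{(5)}(2)] = 1/30240 × (7.15256e-07 − 0.750000) = -2.48016e-05.

S_3 ≈ 81.5580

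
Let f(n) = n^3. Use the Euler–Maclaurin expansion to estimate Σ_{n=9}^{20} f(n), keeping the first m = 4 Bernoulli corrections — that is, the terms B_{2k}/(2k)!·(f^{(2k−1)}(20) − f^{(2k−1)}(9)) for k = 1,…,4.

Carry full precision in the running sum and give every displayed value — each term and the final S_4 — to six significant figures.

∫_9^20 x^3 dx evaluates to 38359.8.
Endpoint term: (f(9) + f(20))/2 = (729.000 + 8000.00)/2 = 4364.50.
Running total after boundary: 42724.2.
k=1: B_{2}/(2)! × [f^{(1)}(20) − f^{(1)}(9)] = 1/12 × (1200.00 − 243.000) = 79.7500.
Partial sum through k=1: 42804.0.
k=2: B_{4}/(4)! × [f^{(3)}(20) − f^{(3)}(9)] = −1/720 × (6.00000 − 6.00000) = 0.00000.
Partial sum through k=2: 42804.0.
k=3: B_{6}/(6)! × [f^{(5)}(20) − f^{(5)}(9)] = 1/30240 × (0.00000 − 0.00000) = 0.00000.
Partial sum through k=3: 42804.0.
k=4: B_{8}/(8)! × [f^{(7)}(20) − f^{(7)}(9)] = −1/1209600 × (0.00000 − 0.00000) = 0.00000.

S_4 ≈ 42804.0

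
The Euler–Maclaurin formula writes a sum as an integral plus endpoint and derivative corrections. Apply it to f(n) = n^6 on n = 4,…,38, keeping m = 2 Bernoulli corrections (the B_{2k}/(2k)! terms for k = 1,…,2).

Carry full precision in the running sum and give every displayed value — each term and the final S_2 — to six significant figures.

The integral term ∫_4^38 x^6 dx = 1.63451e+10.
½[f(4) + f(38)] = ½[4096.00 + 3.01094e+09] = 1.50547e+09.
So far: 1.78506e+10.
Order-1 term: 1/12 · (4.75411e+08 − 6144.00) = 3.96171e+07.
After k=1: 1.78902e+10.
Order-2 term: −1/720 · (6.58464e+06 − 7680.00) = -9134.67.

S_2 ≈ 1.78902e+10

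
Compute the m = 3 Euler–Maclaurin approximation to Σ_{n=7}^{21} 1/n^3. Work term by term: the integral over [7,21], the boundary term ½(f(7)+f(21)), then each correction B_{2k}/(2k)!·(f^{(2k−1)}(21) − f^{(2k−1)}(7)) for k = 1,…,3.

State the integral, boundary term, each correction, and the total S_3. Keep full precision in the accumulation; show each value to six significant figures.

Integral: ∫_7^21 1/x^3 dx = 0.00907029.
Boundary: ½(f(7) + f(21)) = ½(0.00291545 + 0.000107980) = 0.00151172.
Integral + boundary = 0.0105820.
k=1: B_{2}/(2)! × [f^{(1)}(21) − f^{(1)}(7)] = 1/12 × (-1.54257e-05 − (-0.00124948)) = 0.000102838.
Running total after k=1: 0.0106848.
k=2: B_{4}/(4)! × [f^{(3)}(21) − f^{(3)}(7)] = −1/720 × (-6.99577e-07 − (-0.000509992)) = -7.07350e-07.
Running total after k=2: 0.0106841.
k=3: B_{6}/(6)! × [f^{(5)}(21) − f^{(5)}(7)] = 1/30240 × (-6.66264e-08 − (-0.000437136)) = 1.44533e-08.

S_3 ≈ 0.0106842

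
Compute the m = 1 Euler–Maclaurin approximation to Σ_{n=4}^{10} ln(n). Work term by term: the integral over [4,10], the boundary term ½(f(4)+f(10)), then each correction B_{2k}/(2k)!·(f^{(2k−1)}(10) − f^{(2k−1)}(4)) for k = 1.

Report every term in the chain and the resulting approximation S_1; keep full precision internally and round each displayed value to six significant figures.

∫_4^10 ln(x) dx evaluates to 11.4807.
½[f(4) + f(10)] = ½[1.38629 + 2.30259] = 1.84444.
Running total after boundary: 13.3251.
k=1: B_{2}/(2)! × [f^{(1)}(10) − f^{(1)}(4)] = 1/12 × (0.100000 − 0.250000) = -0.0125000.

S_1 ≈ 13.3126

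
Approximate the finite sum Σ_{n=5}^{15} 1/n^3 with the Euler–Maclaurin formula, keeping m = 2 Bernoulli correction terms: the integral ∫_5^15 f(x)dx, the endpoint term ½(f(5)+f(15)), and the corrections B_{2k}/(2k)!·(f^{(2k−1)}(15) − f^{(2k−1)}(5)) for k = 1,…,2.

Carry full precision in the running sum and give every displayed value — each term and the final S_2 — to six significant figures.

S_2 ≈ 0.0223157

∫_5^15 1/x^3 dx evaluates to 0.0177778.
Boundary: ½(f(5) + f(15)) = ½(0.00800000 + 0.000296296) = 0.00414815.
Running total after boundary: 0.0219259.
Correction k=1: B_{2}/2! · (f^{(1)}(15) − f^{(1)}(5)) = 1/12 · (-5.92593e-05 − (-0.00480000)) = 0.000395062.
Running total after k=1: 0.0223210.
Correction k=2: B_{4}/4! · (f^{(3)}(15) − f^{(3)}(5)) = −1/720 · (-5.26749e-06 − (-0.00384000)) = -5.32602e-06.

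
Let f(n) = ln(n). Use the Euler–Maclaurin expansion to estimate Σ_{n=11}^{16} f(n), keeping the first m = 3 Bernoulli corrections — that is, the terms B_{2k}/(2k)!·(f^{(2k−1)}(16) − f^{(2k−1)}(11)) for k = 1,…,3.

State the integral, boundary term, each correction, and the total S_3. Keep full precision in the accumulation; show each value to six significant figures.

S_3 ≈ 15.5674

Integral: ∫_11^16 ln(x) dx = 12.9846.
Boundary: ½(f(11) + f(16)) = ½(2.39790 + 2.77259) = 2.58524.
Integral + boundary = 15.5698.
Correction k=1: B_{2}/2! · (f^{(1)}(16) − f^{(1)}(11)) = 1/12 · (0.0625000 − 0.0909091) = -0.00236742.
Running total after k=1: 15.5674.
Correction k=2: B_{4}/4! · (f^{(3)}(16) − f^{(3)}(11)) = −1/720 · (0.000488281 − 0.00150263) = 1.40882e-06.
Running total after k=2: 15.5674.
Correction k=3: B_{6}/6! · (f^{(5)}(16) − f^{(5)}(11)) = 1/30240 · (2.28882e-05 − 0.000149021) = -4.17106e-09.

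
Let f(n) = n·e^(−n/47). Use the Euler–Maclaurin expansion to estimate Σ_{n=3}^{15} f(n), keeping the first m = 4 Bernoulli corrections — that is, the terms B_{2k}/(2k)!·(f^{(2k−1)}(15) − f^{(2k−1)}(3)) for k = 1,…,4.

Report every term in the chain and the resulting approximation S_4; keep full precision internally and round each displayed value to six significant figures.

∫_3^15 x·e^(−x/47) dx evaluates to 86.8871.
Boundary: ½(f(3) + f(15)) = ½(2.81449 + 10.9015) = 6.85800.
Running total after boundary: 93.7451.
Correction k=1: B_{2}/2! · (f^{(1)}(15) − f^{(1)}(3)) = 1/12 · (0.494820 − 0.878282) = -0.0319551.
After k=1: 93.7131.
Correction k=2: B_{4}/4! · (f^{(3)}(15) − f^{(3)}(3)) = −1/720 · (0.000882008 − 0.00124699) = 5.06926e-07.
After k=2: 93.7131.
Correction k=3: B_{6}/6! · (f^{(5)}(15) − f^{(5)}(3)) = 1/30240 · (6.97154e-07 − 9.49025e-07) = -8.32907e-12.
After k=3: 93.7131.
Correction k=4: B_{8}/8! · (f^{(7)}(15) − f^{(7)}(3)) = −1/1209600 · (4.50443e-10 − 6.03687e-10) = 1.26689e-16.

S_4 ≈ 93.7131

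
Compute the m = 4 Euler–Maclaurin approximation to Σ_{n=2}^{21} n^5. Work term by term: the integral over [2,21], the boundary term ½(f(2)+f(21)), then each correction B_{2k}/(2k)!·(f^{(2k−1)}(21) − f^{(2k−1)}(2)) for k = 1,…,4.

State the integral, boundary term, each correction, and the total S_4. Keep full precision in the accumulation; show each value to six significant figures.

S_4 ≈ 1.64174e+07

Integral: ∫_2^21 x^5 dx = 1.42943e+07.
Boundary: ½(f(2) + f(21)) = ½(32.0000 + 4.08410e+06) = 2.04207e+06.
Integral + boundary = 1.63364e+07.
Order-1 term: 1/12 · (972405 − 80.0000) = 81027.1.
Partial sum through k=1: 1.64174e+07.
Order-2 term: −1/720 · (26460.0 − 240.000) = -36.4167.
Partial sum through k=2: 1.64174e+07.
Order-3 term: 1/30240 · (120.000 − 120.000) = 0.00000.
Partial sum through k=3: 1.64174e+07.
Order-4 term: −1/1209600 · (0.00000 − 0.00000) = 0.00000.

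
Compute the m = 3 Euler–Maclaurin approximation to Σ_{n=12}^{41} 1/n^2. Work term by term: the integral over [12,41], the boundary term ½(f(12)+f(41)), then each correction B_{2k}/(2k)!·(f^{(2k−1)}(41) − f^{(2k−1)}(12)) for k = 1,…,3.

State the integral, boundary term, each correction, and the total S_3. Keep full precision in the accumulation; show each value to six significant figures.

S_3 ≈ 0.0628067

∫_12^41 1/x^2 dx evaluates to 0.0589431.
Endpoint term: (f(12) + f(41))/2 = (0.00694444 + 0.000594884)/2 = 0.00376966.
Running total after boundary: 0.0627128.
Order-1 term: 1/12 · (-2.90187e-05 − (-0.00115741)) = 9.40324e-05.
Running total after k=1: 0.0628068.
Order-2 term: −1/720 · (-2.07153e-07 − (-9.64506e-05)) = -1.33671e-07.
Running total after k=2: 0.0628067.
Order-3 term: 1/30240 · (-3.69697e-09 − (-2.00939e-05)) = 6.64358e-10.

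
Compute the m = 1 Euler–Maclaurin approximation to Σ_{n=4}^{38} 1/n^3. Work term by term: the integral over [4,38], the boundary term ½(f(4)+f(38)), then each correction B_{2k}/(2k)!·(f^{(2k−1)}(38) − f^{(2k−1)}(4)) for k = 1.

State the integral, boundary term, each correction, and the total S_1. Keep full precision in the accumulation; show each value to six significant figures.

∫_4^38 1/x^3 dx evaluates to 0.0309037.
Endpoint term: (f(4) + f(38))/2 = (0.0156250 + 1.82242e-05)/2 = 0.00782161.
Running total after boundary: 0.0387254.
k=1: B_{2}/(2)! × [f^{(1)}(38) − f^{(1)}(4)] = 1/12 × (-1.43876e-06 − (-0.0117188)) = 0.000976443.

S_1 ≈ 0.0397018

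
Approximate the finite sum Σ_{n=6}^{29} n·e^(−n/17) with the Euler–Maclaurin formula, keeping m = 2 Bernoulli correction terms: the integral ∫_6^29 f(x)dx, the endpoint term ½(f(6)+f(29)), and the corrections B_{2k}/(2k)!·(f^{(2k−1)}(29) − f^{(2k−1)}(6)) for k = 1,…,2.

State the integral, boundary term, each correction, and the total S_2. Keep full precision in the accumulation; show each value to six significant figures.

S_2 ≈ 137.396

∫_6^29 x·e^(−x/17) dx evaluates to 132.703.
½[f(6) + f(29)] = ½[4.21571 + 5.26675] = 4.74123.
So far: 137.444.
Correction k=1: B_{2}/2! · (f^{(1)}(29) − f^{(1)}(6)) = 1/12 · (-0.128197 − 0.454636) = -0.0485694.
Partial sum through k=1: 137.396.
Correction k=2: B_{4}/4! · (f^{(3)}(29) − f^{(3)}(6)) = −1/720 · (0.000813244 − 0.00643555) = 7.80875e-06.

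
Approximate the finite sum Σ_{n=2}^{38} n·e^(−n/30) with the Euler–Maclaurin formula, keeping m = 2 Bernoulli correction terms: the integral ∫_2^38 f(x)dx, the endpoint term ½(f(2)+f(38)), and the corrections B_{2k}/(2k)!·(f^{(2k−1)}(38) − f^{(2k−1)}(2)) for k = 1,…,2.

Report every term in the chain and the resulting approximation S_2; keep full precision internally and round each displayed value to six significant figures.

S_2 ≈ 329.487

Integral: ∫_2^38 x·e^(−x/30) dx = 323.277.
Endpoint term: (f(2) + f(38))/2 = (1.87101 + 10.7072)/2 = 6.28912.
Running total after boundary: 329.566.
Correction k=1: B_{2}/2! · (f^{(1)}(38) − f^{(1)}(2)) = 1/12 · (-0.0751385 − 0.873140) = -0.0790232.
Running total after k=1: 329.487.
Correction k=2: B_{4}/4! · (f^{(3)}(38) − f^{(3)}(2)) = −1/720 · (0.000542667 − 0.00304906) = 3.48110e-06.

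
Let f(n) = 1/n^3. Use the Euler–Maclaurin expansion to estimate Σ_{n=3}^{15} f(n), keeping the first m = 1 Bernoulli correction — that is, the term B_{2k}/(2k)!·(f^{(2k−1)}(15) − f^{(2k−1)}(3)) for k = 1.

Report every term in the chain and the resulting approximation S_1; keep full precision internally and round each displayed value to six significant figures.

S_1 ≈ 0.0750815

Integral: ∫_3^15 1/x^3 dx = 0.0533333.
½[f(3) + f(15)] = ½[0.0370370 + 0.000296296] = 0.0186667.
So far: 0.0720000.
Correction k=1: B_{2}/2! · (f^{(1)}(15) − f^{(1)}(3)) = 1/12 · (-5.92593e-05 − (-0.0370370)) = 0.00308148.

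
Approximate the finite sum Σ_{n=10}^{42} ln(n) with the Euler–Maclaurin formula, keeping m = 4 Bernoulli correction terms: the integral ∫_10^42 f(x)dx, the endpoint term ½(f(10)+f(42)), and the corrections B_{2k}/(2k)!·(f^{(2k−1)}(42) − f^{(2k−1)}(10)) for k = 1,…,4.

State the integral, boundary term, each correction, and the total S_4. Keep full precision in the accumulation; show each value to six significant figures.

∫_10^42 ln(x) dx evaluates to 101.956.
Endpoint term: (f(10) + f(42))/2 = (2.30259 + 3.73767)/2 = 3.02013.
So far: 104.976.
k=1: B_{2}/(2)! × [f^{(1)}(42) − f^{(1)}(10)] = 1/12 × (0.0238095 − 0.100000) = -0.00634921.
Partial sum through k=1: 104.970.
k=2: B_{4}/(4)! × [f^{(3)}(42) − f^{(3)}(10)] = −1/720 × (2.69949e-05 − 0.00200000) = 2.74028e-06.
Partial sum through k=2: 104.970.
k=3: B_{6}/(6)! × [f^{(5)}(42) − f^{(5)}(10)] = 1/30240 × (1.83639e-07 − 0.000240000) = -7.93044e-09.
Partial sum through k=3: 104.970.
k=4: B_{8}/(8)! × [f^{(7)}(42) − f^{(7)}(10)] = −1/1209600 × (3.12311e-09 − 7.20000e-05) = 5.95212e-11.

S_4 ≈ 104.970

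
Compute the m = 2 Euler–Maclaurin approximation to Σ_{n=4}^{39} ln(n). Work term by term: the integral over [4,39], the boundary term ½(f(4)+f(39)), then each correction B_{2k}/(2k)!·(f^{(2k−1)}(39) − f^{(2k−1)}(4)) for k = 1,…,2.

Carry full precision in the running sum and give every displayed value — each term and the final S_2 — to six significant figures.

Integral: ∫_4^39 ln(x) dx = 102.334.
Endpoint term: (f(4) + f(39))/2 = (1.38629 + 3.66356)/2 = 2.52493.
Running total after boundary: 104.859.
Order-1 term: 1/12 · (0.0256410 − 0.250000) = -0.0186966.
Running total after k=1: 104.840.
Order-2 term: −1/720 · (3.37160e-05 − 0.0312500) = 4.33559e-05.

S_2 ≈ 104.840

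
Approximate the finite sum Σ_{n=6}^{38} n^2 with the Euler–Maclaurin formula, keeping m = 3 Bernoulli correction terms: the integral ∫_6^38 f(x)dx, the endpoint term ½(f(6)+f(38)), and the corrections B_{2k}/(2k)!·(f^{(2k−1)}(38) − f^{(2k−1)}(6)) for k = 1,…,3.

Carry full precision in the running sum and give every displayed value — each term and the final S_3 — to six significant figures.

The integral term ∫_6^38 x^2 dx = 18218.7.
Boundary: ½(f(6) + f(38)) = ½(36.0000 + 1444.00) = 740.000.
Running total after boundary: 18958.7.
k=1: B_{2}/(2)! × [f^{(1)}(38) − f^{(1)}(6)] = 1/12 × (76.0000 − 12.0000) = 5.33333.
Running total after k=1: 18964.0.
k=2: B_{4}/(4)! × [f^{(3)}(38) − f^{(3)}(6)] = −1/720 × (0.00000 − 0.00000) = 0.00000.
Running total after k=2: 18964.0.
k=3: B_{6}/(6)! × [f^{(5)}(38) − f^{(5)}(6)] = 1/30240 × (0.00000 − 0.00000) = 0.00000.

S_3 ≈ 18964.0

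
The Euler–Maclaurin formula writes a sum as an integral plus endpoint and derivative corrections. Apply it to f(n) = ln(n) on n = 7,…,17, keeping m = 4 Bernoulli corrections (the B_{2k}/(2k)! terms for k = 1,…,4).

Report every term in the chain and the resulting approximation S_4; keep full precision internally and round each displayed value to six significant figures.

S_4 ≈ 26.9258

The integral term ∫_7^17 ln(x) dx = 24.5433.
Boundary: ½(f(7) + f(17)) = ½(1.94591 + 2.83321) = 2.38956.
Running total after boundary: 26.9328.
Correction k=1: B_{2}/2! · (f^{(1)}(17) − f^{(1)}(7)) = 1/12 · (0.0588235 − 0.142857) = -0.00700280.
Running total after k=1: 26.9258.
Correction k=2: B_{4}/4! · (f^{(3)}(17) − f^{(3)}(7)) = −1/720 · (0.000407083 − 0.00583090) = 7.53308e-06.
Running total after k=2: 26.9258.
Correction k=3: B_{6}/6! · (f^{(5)}(17) − f^{(5)}(7)) = 1/30240 · (1.69031e-05 − 0.00142798) = -4.66625e-08.
Running total after k=3: 26.9258.
Correction k=4: B_{8}/8! · (f^{(7)}(17) − f^{(7)}(7)) = −1/1209600 · (1.75465e-06 − 0.000874271) = 7.21327e-10.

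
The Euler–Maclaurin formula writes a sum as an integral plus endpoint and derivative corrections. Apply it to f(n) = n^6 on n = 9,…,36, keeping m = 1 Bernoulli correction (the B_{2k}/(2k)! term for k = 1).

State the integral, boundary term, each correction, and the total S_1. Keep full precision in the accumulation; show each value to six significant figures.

S_1 ≈ 1.23131e+10

Integral: ∫_9^36 x^6 dx = 1.11942e+10.
½[f(9) + f(36)] = ½[531441 + 2.17678e+09] = 1.08866e+09.
So far: 1.22829e+10.
k=1: B_{2}/(2)! × [f^{(1)}(36) − f^{(1)}(9)] = 1/12 × (3.62797e+08 − 354294) = 3.02036e+07.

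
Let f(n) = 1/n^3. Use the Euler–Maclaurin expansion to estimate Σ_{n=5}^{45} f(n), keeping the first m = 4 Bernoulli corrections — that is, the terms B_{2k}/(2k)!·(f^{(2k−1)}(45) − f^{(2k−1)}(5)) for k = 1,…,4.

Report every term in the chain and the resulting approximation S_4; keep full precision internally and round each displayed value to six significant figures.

S_4 ≈ 0.0241534

∫_5^45 1/x^3 dx evaluates to 0.0197531.
½[f(5) + f(45)] = ½[0.00800000 + 1.09739e-05] = 0.00400549.
Integral + boundary = 0.0237586.
Order-1 term: 1/12 · (-7.31596e-07 − (-0.00480000)) = 0.000399939.
Partial sum through k=1: 0.0241585.
Order-2 term: −1/720 · (-7.22564e-09 − (-0.00384000)) = -5.33332e-06.
Partial sum through k=2: 0.0241532.
Order-3 term: 1/30240 · (-1.49865e-10 − (-0.00645120)) = 2.13333e-07.
Partial sum through k=3: 0.0241534.
Order-4 term: −1/1209600 · (-5.32854e-12 − (-0.0185795)) = -1.53600e-08.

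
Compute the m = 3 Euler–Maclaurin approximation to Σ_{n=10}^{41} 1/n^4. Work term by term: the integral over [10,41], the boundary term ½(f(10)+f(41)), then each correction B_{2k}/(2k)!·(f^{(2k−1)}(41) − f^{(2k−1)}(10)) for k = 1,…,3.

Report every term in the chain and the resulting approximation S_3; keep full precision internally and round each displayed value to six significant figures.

S_3 ≈ 0.000381988

The integral term ∫_10^41 1/x^4 dx = 0.000328497.
Boundary: ½(f(10) + f(41)) = ½(0.000100000 + 3.53887e-07) = 5.01769e-05.
Running total after boundary: 0.000378674.
k=1: B_{2}/(2)! × [f^{(1)}(41) − f^{(1)}(10)] = 1/12 × (-3.45256e-08 − (-4.00000e-05)) = 3.33046e-06.
After k=1: 0.000382004.
k=2: B_{4}/(4)! × [f^{(3)}(41) − f^{(3)}(10)] = −1/720 × (-6.16161e-10 − (-1.20000e-05)) = -1.66658e-08.
After k=2: 0.000381988.
k=3: B_{6}/(6)! × [f^{(5)}(41) − f^{(5)}(10)] = 1/30240 × (-2.05265e-11 − (-6.72000e-06)) = 2.22222e-10.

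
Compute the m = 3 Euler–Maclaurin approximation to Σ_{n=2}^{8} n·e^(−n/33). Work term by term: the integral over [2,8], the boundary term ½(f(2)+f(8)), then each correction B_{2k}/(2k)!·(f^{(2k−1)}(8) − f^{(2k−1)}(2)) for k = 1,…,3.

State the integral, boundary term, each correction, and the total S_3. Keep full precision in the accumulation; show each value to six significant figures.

The integral term ∫_2^8 x·e^(−x/33) dx = 25.3485.
½[f(2) + f(8)] = ½[1.88239 + 6.27779] = 4.08009.
Integral + boundary = 29.4286.
Correction k=1: B_{2}/2! · (f^{(1)}(8) − f^{(1)}(2)) = 1/12 · (0.594487 − 0.884152) = -0.0241387.
Running total after k=1: 29.4045.
Correction k=2: B_{4}/4! · (f^{(3)}(8) − f^{(3)}(2)) = −1/720 · (0.00198708 − 0.00254044) = 7.68552e-07.
Running total after k=2: 29.4045.
Correction k=3: B_{6}/6! · (f^{(5)}(8) − f^{(5)}(2)) = 1/30240 · (3.14808e-06 − 3.92010e-06) = -2.55296e-11.

S_3 ≈ 29.4045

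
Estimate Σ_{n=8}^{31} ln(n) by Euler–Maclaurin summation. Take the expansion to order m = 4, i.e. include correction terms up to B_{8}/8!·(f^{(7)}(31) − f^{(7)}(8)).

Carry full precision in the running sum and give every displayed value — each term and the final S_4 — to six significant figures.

Integral: ∫_8^31 ln(x) dx = 66.8181.
½[f(8) + f(31)] = ½[2.07944 + 3.43399] = 2.75671.
Integral + boundary = 69.5748.
Correction k=1: B_{2}/2! · (f^{(1)}(31) − f^{(1)}(8)) = 1/12 · (0.0322581 − 0.125000) = -0.00772849.
After k=1: 69.5671.
Correction k=2: B_{4}/4! · (f^{(3)}(31) − f^{(3)}(8)) = −1/720 · (6.71344e-05 − 0.00390625) = 5.33211e-06.
After k=2: 69.5671.
Correction k=3: B_{6}/6! · (f^{(5)}(31) − f^{(5)}(8)) = 1/30240 · (8.38306e-07 − 0.000732422) = -2.41926e-08.
After k=3: 69.5671.
Correction k=4: B_{8}/8! · (f^{(7)}(31) − f^{(7)}(8)) = −1/1209600 · (2.61698e-08 − 0.000343323) = 2.83810e-10.

S_4 ≈ 69.5671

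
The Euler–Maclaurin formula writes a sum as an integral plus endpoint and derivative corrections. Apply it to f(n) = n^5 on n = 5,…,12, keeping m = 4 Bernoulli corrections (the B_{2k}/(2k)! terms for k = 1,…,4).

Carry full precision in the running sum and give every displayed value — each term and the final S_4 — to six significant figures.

S_4 ≈ 629408

The integral term ∫_5^12 x^5 dx = 495060.
Boundary: ½(f(5) + f(12)) = ½(3125.00 + 248832) = 125978.
Integral + boundary = 621038.
k=1: B_{2}/(2)! × [f^{(1)}(12) − f^{(1)}(5)] = 1/12 × (103680 − 3125.00) = 8379.58.
After k=1: 629418.
k=2: B_{4}/(4)! × [f^{(3)}(12) − f^{(3)}(5)] = −1/720 × (8640.00 − 1500.00) = -9.91667.
After k=2: 629408.
k=3: B_{6}/(6)! × [f^{(5)}(12) − f^{(5)}(5)] = 1/30240 × (120.000 − 120.000) = 0.00000.
After k=3: 629408.
k=4: B_{8}/(8)! × [f^{(7)}(12) − f^{(7)}(5)] = −1/1209600 × (0.00000 − 0.00000) = 0.00000.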